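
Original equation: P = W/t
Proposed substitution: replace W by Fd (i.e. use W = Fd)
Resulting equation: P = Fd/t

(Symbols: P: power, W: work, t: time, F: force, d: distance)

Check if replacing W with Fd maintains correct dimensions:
Yes

[W] = [L^2 M T^-2] and [Fd] = [L^2 M T^-2]. These match, so the substitution replaces a quantity by one of the same dimensions and the result P = Fd/t has LHS [L^2 M T^-3] vs RHS [L^2 M T^-3] — still consistent.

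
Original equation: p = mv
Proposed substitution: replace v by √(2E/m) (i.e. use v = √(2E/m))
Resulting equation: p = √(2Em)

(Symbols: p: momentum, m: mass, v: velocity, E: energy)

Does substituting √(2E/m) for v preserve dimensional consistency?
Yes

[v] = [L T^-1] and [√(2E/m)] = [L T^-1]. These match, so the substitution replaces a quantity by one of the same dimensions and the result p = √(2Em) has LHS [L M T^-1] vs RHS [L M T^-1] — still consistent.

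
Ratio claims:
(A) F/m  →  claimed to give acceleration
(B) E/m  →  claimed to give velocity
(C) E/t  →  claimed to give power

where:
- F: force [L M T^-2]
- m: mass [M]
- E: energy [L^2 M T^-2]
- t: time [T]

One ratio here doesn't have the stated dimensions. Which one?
(B) E/m does not give velocity

(A) F/m: [L T^-2] = acceleration [L T^-2] ✓
(B) E/m: [L^2 T^-2] ≠ velocity [L T^-1] ✗
(C) E/t: [L^2 M T^-3] = power [L^2 M T^-3] ✓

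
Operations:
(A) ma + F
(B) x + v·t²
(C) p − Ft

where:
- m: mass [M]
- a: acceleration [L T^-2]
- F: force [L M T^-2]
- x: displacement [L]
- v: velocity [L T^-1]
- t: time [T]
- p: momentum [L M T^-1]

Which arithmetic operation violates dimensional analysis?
(B) x + v·t²

(A) ma + F: ma [L M T^-2] and F [L M T^-2] — same dimensions ✓
(B) x + v·t²: x [L] and v·t² [L T] — different dimensions cannot be added/subtracted ✗
(C) p − Ft: p [L M T^-1] and Ft [L M T^-1] — same dimensions ✓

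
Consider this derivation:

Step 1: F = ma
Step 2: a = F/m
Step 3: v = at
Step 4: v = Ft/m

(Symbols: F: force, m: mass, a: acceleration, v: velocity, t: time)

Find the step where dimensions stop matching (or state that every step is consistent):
No step introduces an error — all steps are dimensionally consistent.

Step 1: F = ma → LHS [L M T^-2], RHS [L M T^-2] ✓
Step 2: a = F/m → LHS [L T^-2], RHS [L T^-2] ✓
Step 3: v = at → LHS [L T^-1], RHS [L T^-1] ✓
Step 4: v = Ft/m → LHS [L T^-1], RHS [L T^-1] ✓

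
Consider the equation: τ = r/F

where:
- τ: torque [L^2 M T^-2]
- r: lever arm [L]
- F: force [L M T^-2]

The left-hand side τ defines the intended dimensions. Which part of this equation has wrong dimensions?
The right-hand side term r/F

τ has dimensions [L^2 M T^-2], but r/F has dimensions [M^-1 T^2], so the term r/F is dimensionally wrong for τ.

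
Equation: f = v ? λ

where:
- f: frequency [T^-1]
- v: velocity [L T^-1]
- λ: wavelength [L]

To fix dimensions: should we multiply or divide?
division (÷): f = v ÷ λ

f [T^-1]; v [L T^-1]; λ [L].
v × λ → [L^2 T^-1] ✗
v ÷ λ → [T^-1] ✓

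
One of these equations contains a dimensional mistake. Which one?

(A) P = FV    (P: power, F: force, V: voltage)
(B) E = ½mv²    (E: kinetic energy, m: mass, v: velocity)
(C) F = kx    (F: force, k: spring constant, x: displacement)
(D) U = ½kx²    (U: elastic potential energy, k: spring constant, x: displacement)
(A) P = FV

The equation (A) P = FV is dimensionally incorrect.

LHS (P): [L^2 M T^-3]
RHS (FV): [I^-1 L^3 M^2 T^-5] ✗

The dimensions do not match. The other three equations balance.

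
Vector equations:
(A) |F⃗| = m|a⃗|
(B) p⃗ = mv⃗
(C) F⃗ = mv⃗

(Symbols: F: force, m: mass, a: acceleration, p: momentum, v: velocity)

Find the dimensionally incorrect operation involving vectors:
(C) F⃗ = mv⃗

(A) |F⃗| = m|a⃗|: LHS [L M T^-2], RHS [L M T^-2] ✓ — magnitudes of vectors are scalars
(B) p⃗ = mv⃗: LHS [L M T^-1], RHS [L M T^-1] ✓ — mass (scalar) times velocity (vector)
(C) F⃗ = mv⃗: LHS [L M T^-2], RHS [L M T^-1] ✗ — mass times velocity is momentum, not force; should be ma⃗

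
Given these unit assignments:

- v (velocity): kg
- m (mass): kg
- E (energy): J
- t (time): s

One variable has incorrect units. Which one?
v

The variable v (velocity) should have units m/s, not kg.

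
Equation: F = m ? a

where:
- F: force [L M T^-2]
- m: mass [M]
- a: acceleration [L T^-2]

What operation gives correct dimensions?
multiplication (×): F = m × a

F [L M T^-2]; m [M]; a [L T^-2].
m × a → [L M T^-2] ✓
m ÷ a → [L^-1 M T^2] ✗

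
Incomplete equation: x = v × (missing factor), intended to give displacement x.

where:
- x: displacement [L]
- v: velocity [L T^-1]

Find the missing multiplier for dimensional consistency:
t (time), dimensions [T]

x has dimensions [L] and v has dimensions [L T^-1].
The missing factor must have dimensions [L] / [L T^-1] = [T], i.e. time (t).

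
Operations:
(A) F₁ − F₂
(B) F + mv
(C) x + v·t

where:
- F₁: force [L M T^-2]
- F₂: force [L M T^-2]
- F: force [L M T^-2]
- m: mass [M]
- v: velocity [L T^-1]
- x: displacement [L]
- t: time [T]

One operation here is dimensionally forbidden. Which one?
(B) F + mv

(A) F₁ − F₂: F₁ [L M T^-2] and F₂ [L M T^-2] — same dimensions ✓
(B) F + mv: F [L M T^-2] and mv [L M T^-1] — different dimensions cannot be added/subtracted ✗
(C) x + v·t: x [L] and v·t [L] — same dimensions ✓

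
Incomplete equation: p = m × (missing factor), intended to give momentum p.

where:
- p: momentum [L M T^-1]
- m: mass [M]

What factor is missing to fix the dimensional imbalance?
v (velocity), dimensions [L T^-1]

p has dimensions [L M T^-1] and m has dimensions [M].
The missing factor must have dimensions [L M T^-1] / [M] = [L T^-1], i.e. velocity (v).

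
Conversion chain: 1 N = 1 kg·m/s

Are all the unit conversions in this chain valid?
The chain is incorrect (it contains an error).

Incorrect: Newton is kg·m/s², not kg·m/s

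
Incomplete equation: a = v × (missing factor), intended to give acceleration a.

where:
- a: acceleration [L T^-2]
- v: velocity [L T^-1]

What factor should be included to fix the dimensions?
1/t (inverse time), dimensions [T^-1]

a has dimensions [L T^-2] and v has dimensions [L T^-1].
The missing factor must have dimensions [L T^-2] / [L T^-1] = [T^-1], i.e. inverse time (1/t).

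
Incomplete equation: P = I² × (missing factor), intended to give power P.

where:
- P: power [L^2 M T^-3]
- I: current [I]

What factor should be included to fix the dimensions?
R (resistance), dimensions [I^-2 L^2 M T^-3]

P has dimensions [L^2 M T^-3] and I² has dimensions [I^2].
The missing factor must have dimensions [L^2 M T^-3] / [I^2] = [I^-2 L^2 M T^-3], i.e. resistance (R).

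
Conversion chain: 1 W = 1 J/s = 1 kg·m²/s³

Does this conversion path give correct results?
The chain is correct (no errors).

Correct: Watt is Joule per second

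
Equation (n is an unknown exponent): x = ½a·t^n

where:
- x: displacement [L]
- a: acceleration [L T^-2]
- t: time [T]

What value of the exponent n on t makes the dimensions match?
n = 2

x has dimensions [L]; t has dimensions [T].
The rest of the RHS has dimensions [L T^-2], so t^n must supply [T^2].
With n = 2: ½a·t^2 has dimensions [L], matching the LHS ✓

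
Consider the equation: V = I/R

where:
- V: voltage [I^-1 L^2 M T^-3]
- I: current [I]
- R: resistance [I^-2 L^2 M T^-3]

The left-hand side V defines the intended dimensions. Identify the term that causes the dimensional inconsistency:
The right-hand side term I/R

V has dimensions [I^-1 L^2 M T^-3], but I/R has dimensions [I^3 L^-2 M^-1 T^3], so the term I/R is dimensionally wrong for V.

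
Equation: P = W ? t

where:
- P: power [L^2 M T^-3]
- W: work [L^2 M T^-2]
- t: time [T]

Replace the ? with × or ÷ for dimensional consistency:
division (÷): P = W ÷ t

P [L^2 M T^-3]; W [L^2 M T^-2]; t [T].
W × t → [L^2 M T^-1] ✗
W ÷ t → [L^2 M T^-3] ✓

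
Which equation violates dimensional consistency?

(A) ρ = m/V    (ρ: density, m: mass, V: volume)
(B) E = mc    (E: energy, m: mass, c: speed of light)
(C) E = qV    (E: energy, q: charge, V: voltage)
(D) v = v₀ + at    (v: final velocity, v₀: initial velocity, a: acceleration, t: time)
(B) E = mc

The equation (B) E = mc is dimensionally incorrect.

LHS (E): [L^2 M T^-2]
RHS (mc): [L M T^-1] ✗

The dimensions do not match. The other three equations balance.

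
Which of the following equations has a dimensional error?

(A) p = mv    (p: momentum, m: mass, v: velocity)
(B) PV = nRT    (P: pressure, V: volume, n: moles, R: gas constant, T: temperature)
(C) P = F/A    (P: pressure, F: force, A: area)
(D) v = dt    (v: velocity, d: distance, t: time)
(D) v = dt

The equation (D) v = dt is dimensionally incorrect.

LHS (v): [L T^-1]
RHS (dt): [L T] ✗

The dimensions do not match. The other three equations balance.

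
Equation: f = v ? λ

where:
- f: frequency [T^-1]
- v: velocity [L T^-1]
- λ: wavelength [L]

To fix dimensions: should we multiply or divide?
division (÷): f = v ÷ λ

f [T^-1]; v [L T^-1]; λ [L].
v × λ → [L^2 T^-1] ✗
v ÷ λ → [T^-1] ✓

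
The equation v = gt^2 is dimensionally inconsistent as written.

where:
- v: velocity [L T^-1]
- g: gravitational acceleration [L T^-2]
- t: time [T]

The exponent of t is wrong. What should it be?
The exponent of t should be 1: v = gt

The LHS v has dimensions [L T^-1]; t has dimensions [T].
As written, the RHS gt^2 (exponent 2 on t) has dimensions [L], which does not match.
With exponent 1, the RHS gt has dimensions [L T^-1], matching the LHS.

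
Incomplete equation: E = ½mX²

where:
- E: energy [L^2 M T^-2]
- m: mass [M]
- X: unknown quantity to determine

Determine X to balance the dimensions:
X = v (velocity), dimensions [L T^-1]

E has dimensions [L^2 M T^-2]; the rest of the RHS (½m) has dimensions [M].
So X² must have dimensions [L^2 T^-2], i.e. X has dimensions [L T^-1] — X = v (velocity).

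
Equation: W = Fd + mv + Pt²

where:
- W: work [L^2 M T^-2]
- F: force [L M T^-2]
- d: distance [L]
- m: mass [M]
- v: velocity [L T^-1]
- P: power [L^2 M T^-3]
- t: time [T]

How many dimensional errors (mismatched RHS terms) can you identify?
2

LHS W: [L^2 M T^-2]
- Fd: [L^2 M T^-2] ✓
- mv: [L M T^-1] ✗
- Pt²: [L^2 M T^-1] ✗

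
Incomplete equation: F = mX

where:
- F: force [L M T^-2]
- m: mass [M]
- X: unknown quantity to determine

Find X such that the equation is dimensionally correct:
X = a (acceleration), dimensions [L T^-2]

F has dimensions [L M T^-2]; the rest of the RHS (m) has dimensions [M].
So X must have dimensions [L T^-2] — X = a (acceleration).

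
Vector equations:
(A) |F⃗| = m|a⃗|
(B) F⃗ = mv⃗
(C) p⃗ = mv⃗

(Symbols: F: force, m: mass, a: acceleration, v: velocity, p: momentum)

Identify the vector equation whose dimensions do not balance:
(B) F⃗ = mv⃗

(A) |F⃗| = m|a⃗|: LHS [L M T^-2], RHS [L M T^-2] ✓ — magnitudes of vectors are scalars
(B) F⃗ = mv⃗: LHS [L M T^-2], RHS [L M T^-1] ✗ — mass times velocity is momentum, not force; should be ma⃗
(C) p⃗ = mv⃗: LHS [L M T^-1], RHS [L M T^-1] ✓ — mass (scalar) times velocity (vector)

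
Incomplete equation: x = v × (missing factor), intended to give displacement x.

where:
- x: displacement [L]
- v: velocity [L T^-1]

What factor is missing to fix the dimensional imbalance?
t (time), dimensions [T]

x has dimensions [L] and v has dimensions [L T^-1].
The missing factor must have dimensions [L] / [L T^-1] = [T], i.e. time (t).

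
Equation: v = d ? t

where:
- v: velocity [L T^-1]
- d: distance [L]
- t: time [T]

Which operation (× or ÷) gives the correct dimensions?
division (÷): v = d ÷ t

v [L T^-1]; d [L]; t [T].
d × t → [L T] ✗
d ÷ t → [L T^-1] ✓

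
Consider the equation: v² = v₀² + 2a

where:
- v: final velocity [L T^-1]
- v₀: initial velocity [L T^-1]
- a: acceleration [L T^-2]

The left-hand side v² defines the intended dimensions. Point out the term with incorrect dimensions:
The term 2a

Checking each RHS term against the LHS:
- v₀²: [L^2 T^-2] — matches v² [L^2 T^-2] ✓
- 2a: [L T^-2] — does NOT match v² [L^2 T^-2] ✗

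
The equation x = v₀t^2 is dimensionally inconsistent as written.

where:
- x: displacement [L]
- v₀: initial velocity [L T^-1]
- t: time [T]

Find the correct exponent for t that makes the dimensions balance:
The exponent of t should be 1: x = v₀t

The LHS x has dimensions [L]; t has dimensions [T].
As written, the RHS v₀t^2 (exponent 2 on t) has dimensions [L T], which does not match.
With exponent 1, the RHS v₀t has dimensions [L], matching the LHS.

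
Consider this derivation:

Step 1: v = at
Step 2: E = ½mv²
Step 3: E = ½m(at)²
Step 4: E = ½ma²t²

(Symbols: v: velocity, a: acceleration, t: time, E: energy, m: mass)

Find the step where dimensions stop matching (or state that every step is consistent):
No step introduces an error — all steps are dimensionally consistent.

Step 1: v = at → LHS [L T^-1], RHS [L T^-1] ✓
Step 2: E = ½mv² → LHS [L^2 M T^-2], RHS [L^2 M T^-2] ✓
Step 3: E = ½m(at)² → LHS [L^2 M T^-2], RHS [L^2 M T^-2] ✓
Step 4: E = ½ma²t² → LHS [L^2 M T^-2], RHS [L^2 M T^-2] ✓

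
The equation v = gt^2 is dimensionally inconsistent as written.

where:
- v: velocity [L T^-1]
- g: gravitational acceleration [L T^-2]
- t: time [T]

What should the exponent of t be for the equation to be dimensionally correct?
The exponent of t should be 1: v = gt

The LHS v has dimensions [L T^-1]; t has dimensions [T].
As written, the RHS gt^2 (exponent 2 on t) has dimensions [L], which does not match.
With exponent 1, the RHS gt has dimensions [L T^-1], matching the LHS.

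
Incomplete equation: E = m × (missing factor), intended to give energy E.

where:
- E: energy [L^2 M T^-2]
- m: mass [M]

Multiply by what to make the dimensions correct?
v² (velocity squared), dimensions [L^2 T^-2]

E has dimensions [L^2 M T^-2] and m has dimensions [M].
The missing factor must have dimensions [L^2 M T^-2] / [M] = [L^2 T^-2], i.e. velocity squared (v²).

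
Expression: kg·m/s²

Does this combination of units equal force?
Yes

The expression kg·m/s² has dimensions [L M T^-2], which is exactly force [L M T^-2].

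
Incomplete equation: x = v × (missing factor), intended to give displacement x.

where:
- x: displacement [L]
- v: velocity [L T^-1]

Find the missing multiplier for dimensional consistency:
t (time), dimensions [T]

x has dimensions [L] and v has dimensions [L T^-1].
The missing factor must have dimensions [L] / [L T^-1] = [T], i.e. time (t).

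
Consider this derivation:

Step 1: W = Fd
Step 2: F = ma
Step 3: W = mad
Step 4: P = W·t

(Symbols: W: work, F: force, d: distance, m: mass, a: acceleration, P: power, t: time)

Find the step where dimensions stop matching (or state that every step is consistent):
Step 4

Step 1: W = Fd → LHS [L^2 M T^-2], RHS [L^2 M T^-2] ✓
Step 2: F = ma → LHS [L M T^-2], RHS [L M T^-2] ✓
Step 3: W = mad → LHS [L^2 M T^-2], RHS [L^2 M T^-2] ✓
Step 4: P = W·t → LHS [L^2 M T^-3], RHS [L^2 M T^-1] ✗

The first dimensional inconsistency appears in step 4: P = W·t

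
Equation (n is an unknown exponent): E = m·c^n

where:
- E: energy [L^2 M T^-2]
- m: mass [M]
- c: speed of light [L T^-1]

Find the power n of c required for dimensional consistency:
n = 2

E has dimensions [L^2 M T^-2]; c has dimensions [L T^-1].
The rest of the RHS has dimensions [M], so c^n must supply [L^2 T^-2].
With n = 2: m·c^2 has dimensions [L^2 M T^-2], matching the LHS ✓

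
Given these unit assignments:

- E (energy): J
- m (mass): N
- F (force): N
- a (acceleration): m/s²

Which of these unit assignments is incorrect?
m

The variable m (mass) should have units kg, not N.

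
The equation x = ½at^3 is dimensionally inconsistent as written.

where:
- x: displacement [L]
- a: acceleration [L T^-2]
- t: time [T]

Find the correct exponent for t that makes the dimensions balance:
The exponent of t should be 2: x = ½at^2

The LHS x has dimensions [L]; t has dimensions [T].
As written, the RHS ½at^3 (exponent 3 on t) has dimensions [L T], which does not match.
With exponent 2, the RHS ½at^2 has dimensions [L], matching the LHS.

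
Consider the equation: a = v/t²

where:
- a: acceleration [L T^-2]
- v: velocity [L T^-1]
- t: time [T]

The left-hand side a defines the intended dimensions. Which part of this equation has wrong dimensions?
The right-hand side term v/t²

a has dimensions [L T^-2], but v/t² has dimensions [L T^-3], so the term v/t² is dimensionally wrong for a.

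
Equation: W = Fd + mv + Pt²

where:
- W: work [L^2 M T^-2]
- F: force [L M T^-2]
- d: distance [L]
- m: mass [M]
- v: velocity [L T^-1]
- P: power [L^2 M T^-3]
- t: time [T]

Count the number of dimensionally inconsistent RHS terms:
2

LHS W: [L^2 M T^-2]
- Fd: [L^2 M T^-2] ✓
- mv: [L M T^-1] ✗
- Pt²: [L^2 M T^-1] ✗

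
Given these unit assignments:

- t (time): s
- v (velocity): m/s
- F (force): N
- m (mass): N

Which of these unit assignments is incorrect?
m

The variable m (mass) should have units kg, not N.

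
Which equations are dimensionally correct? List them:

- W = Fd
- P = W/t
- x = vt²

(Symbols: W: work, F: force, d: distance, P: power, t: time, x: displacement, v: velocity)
Dimensionally correct: W = Fd, P = W/t
Dimensionally incorrect: x = vt²
Ordered (correct first, then incorrect): W = Fd, P = W/t, x = vt²

- W = Fd: LHS [L^2 M T^-2], RHS [L^2 M T^-2] → correct ✓
- P = W/t: LHS [L^2 M T^-3], RHS [L^2 M T^-3] → correct ✓
- x = vt²: LHS [L], RHS [L T] → incorrect ✗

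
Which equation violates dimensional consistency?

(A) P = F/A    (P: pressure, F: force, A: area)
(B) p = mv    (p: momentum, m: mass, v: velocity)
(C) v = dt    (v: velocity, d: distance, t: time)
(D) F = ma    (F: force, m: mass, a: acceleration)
(C) v = dt

The equation (C) v = dt is dimensionally incorrect.

LHS (v): [L T^-1]
RHS (dt): [L T] ✗

The dimensions do not match. The other three equations balance.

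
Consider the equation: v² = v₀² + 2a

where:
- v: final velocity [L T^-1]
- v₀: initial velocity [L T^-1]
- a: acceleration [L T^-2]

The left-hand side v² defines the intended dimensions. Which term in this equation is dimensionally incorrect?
The term 2a

Checking each RHS term against the LHS:
- v₀²: [L^2 T^-2] — matches v² [L^2 T^-2] ✓
- 2a: [L T^-2] — does NOT match v² [L^2 T^-2] ✗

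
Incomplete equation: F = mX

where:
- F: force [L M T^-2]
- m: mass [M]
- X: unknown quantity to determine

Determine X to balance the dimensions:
X = a (acceleration), dimensions [L T^-2]

F has dimensions [L M T^-2]; the rest of the RHS (m) has dimensions [M].
So X must have dimensions [L T^-2] — X = a (acceleration).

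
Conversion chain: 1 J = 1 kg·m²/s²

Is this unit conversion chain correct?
The chain is correct (no errors).

Correct: Joule is defined as kg·m²/s²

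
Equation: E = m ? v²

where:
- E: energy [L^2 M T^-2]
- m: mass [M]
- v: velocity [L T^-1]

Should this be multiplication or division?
multiplication (×): E = m × v²

E [L^2 M T^-2]; m [M]; v² [L^2 T^-2].
m × v² → [L^2 M T^-2] ✓
m ÷ v² → [L^-2 M T^2] ✗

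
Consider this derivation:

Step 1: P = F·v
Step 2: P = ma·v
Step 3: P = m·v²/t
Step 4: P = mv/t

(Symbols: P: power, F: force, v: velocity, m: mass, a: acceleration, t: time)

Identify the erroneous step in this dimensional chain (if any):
Step 4

Step 1: P = F·v → LHS [L^2 M T^-3], RHS [L^2 M T^-3] ✓
Step 2: P = ma·v → LHS [L^2 M T^-3], RHS [L^2 M T^-3] ✓
Step 3: P = m·v²/t → LHS [L^2 M T^-3], RHS [L^2 M T^-3] ✓
Step 4: P = mv/t → LHS [L^2 M T^-3], RHS [L M T^-2] ✗

The first dimensional inconsistency appears in step 4: P = mv/t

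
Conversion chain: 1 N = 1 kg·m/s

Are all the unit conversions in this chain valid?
The chain is incorrect (it contains an error).

Incorrect: Newton is kg·m/s², not kg·m/s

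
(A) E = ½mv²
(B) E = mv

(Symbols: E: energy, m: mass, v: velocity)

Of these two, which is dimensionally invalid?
(B)

(A) E = ½mv²: LHS [L^2 M T^-2], RHS [L^2 M T^-2] ✓
(B) E = mv: LHS [L^2 M T^-2], RHS [L M T^-1] ✗

Expression (B) E = mv is dimensionally incorrect.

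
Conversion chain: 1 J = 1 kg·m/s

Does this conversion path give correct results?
The chain is incorrect (it contains an error).

Incorrect: Joule is kg·m²/s², not kg·m/s (that is momentum)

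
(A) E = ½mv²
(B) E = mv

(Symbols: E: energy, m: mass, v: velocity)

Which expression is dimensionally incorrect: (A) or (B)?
(B)

(A) E = ½mv²: LHS [L^2 M T^-2], RHS [L^2 M T^-2] ✓
(B) E = mv: LHS [L^2 M T^-2], RHS [L M T^-1] ✗

Expression (B) E = mv is dimensionally incorrect.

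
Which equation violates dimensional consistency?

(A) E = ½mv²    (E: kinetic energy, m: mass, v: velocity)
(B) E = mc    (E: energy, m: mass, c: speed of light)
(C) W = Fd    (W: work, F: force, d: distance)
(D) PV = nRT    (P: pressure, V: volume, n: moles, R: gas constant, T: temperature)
(B) E = mc

The equation (B) E = mc is dimensionally incorrect.

LHS (E): [L^2 M T^-2]
RHS (mc): [L M T^-1] ✗

The dimensions do not match. The other three equations balance.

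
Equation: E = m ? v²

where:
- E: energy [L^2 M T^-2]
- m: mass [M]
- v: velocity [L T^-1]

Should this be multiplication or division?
multiplication (×): E = m × v²

E [L^2 M T^-2]; m [M]; v² [L^2 T^-2].
m × v² → [L^2 M T^-2] ✓
m ÷ v² → [L^-2 M T^2] ✗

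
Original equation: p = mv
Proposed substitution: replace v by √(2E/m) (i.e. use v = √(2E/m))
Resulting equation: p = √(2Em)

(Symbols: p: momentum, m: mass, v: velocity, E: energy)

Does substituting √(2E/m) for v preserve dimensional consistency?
Yes

[v] = [L T^-1] and [√(2E/m)] = [L T^-1]. These match, so the substitution replaces a quantity by one of the same dimensions and the result p = √(2Em) has LHS [L M T^-1] vs RHS [L M T^-1] — still consistent.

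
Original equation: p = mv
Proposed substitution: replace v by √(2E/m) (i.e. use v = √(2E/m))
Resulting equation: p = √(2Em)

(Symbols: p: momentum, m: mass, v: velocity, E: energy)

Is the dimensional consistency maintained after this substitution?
Yes

[v] = [L T^-1] and [√(2E/m)] = [L T^-1]. These match, so the substitution replaces a quantity by one of the same dimensions and the result p = √(2Em) has LHS [L M T^-1] vs RHS [L M T^-1] — still consistent.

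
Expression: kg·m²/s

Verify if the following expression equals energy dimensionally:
No

The expression kg·m²/s has dimensions [L^2 M T^-1], but energy has dimensions [L^2 M T^-2].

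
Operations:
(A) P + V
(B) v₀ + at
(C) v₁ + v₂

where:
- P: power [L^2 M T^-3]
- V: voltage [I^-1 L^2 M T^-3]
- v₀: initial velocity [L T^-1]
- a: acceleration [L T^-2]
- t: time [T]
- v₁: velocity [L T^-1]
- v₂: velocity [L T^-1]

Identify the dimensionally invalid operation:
(A) P + V

(A) P + V: P [L^2 M T^-3] and V [I^-1 L^2 M T^-3] — different dimensions cannot be added/subtracted ✗
(B) v₀ + at: v₀ [L T^-1] and at [L T^-1] — same dimensions ✓
(C) v₁ + v₂: v₁ [L T^-1] and v₂ [L T^-1] — same dimensions ✓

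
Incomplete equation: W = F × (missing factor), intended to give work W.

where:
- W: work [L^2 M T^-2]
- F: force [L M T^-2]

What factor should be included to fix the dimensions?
d (distance), dimensions [L]

W has dimensions [L^2 M T^-2] and F has dimensions [L M T^-2].
The missing factor must have dimensions [L^2 M T^-2] / [L M T^-2] = [L], i.e. distance (d).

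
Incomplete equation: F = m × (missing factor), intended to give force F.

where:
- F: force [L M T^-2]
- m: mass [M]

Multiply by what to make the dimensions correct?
a (acceleration), dimensions [L T^-2]

F has dimensions [L M T^-2] and m has dimensions [M].
The missing factor must have dimensions [L M T^-2] / [M] = [L T^-2], i.e. acceleration (a).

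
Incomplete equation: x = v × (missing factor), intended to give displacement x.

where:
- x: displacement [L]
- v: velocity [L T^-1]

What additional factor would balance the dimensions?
t (time), dimensions [T]

x has dimensions [L] and v has dimensions [L T^-1].
The missing factor must have dimensions [L] / [L T^-1] = [T], i.e. time (t).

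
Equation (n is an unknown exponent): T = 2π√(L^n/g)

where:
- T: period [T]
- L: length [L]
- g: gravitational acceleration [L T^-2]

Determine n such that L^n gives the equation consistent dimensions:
n = 1

T has dimensions [T]; L has dimensions [L].
With n = 1: 2π√(L^1/g) has dimensions [T], matching the LHS ✓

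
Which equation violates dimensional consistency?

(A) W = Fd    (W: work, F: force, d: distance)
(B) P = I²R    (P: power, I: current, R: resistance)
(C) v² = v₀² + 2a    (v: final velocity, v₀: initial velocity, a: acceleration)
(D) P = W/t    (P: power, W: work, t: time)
(C) v² = v₀² + 2a

The equation (C) v² = v₀² + 2a is dimensionally incorrect.

LHS (v²): [L^2 T^-2]
RHS terms:
  - v₀²: [L^2 T^-2] ✓
  - 2a: [L T^-2] ✗ (does not match LHS)

The dimensions do not match. The other three equations balance.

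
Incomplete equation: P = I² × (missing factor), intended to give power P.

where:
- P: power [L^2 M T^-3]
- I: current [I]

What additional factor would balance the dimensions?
R (resistance), dimensions [I^-2 L^2 M T^-3]

P has dimensions [L^2 M T^-3] and I² has dimensions [I^2].
The missing factor must have dimensions [L^2 M T^-3] / [I^2] = [I^-2 L^2 M T^-3], i.e. resistance (R).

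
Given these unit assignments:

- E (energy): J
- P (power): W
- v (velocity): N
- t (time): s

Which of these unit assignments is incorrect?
v

The variable v (velocity) should have units m/s, not N.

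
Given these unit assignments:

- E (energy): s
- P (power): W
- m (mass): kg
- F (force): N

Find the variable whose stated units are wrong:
E

The variable E (energy) should have units J, not s.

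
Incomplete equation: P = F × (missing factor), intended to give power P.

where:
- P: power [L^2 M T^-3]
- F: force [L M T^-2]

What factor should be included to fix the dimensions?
v (velocity), dimensions [L T^-1]

P has dimensions [L^2 M T^-3] and F has dimensions [L M T^-2].
The missing factor must have dimensions [L^2 M T^-3] / [L M T^-2] = [L T^-1], i.e. velocity (v).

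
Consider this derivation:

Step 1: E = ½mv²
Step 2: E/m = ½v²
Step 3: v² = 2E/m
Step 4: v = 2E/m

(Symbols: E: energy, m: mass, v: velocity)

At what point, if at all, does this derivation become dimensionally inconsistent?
Step 4

Step 1: E = ½mv² → LHS [L^2 M T^-2], RHS [L^2 M T^-2] ✓
Step 2: E/m = ½v² → LHS [L^2 T^-2], RHS [L^2 T^-2] ✓
Step 3: v² = 2E/m → LHS [L^2 T^-2], RHS [L^2 T^-2] ✓
Step 4: v = 2E/m → LHS [L T^-1], RHS [L^2 T^-2] ✗

The first dimensional inconsistency appears in step 4: v = 2E/m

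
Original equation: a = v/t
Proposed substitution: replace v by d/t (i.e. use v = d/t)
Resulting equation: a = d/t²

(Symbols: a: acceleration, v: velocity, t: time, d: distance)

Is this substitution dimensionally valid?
Yes

[v] = [L T^-1] and [d/t] = [L T^-1]. These match, so the substitution replaces a quantity by one of the same dimensions and the result a = d/t² has LHS [L T^-2] vs RHS [L T^-2] — still consistent.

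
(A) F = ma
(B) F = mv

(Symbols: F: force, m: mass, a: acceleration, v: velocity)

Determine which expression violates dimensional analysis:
(B)

(A) F = ma: LHS [L M T^-2], RHS [L M T^-2] ✓
(B) F = mv: LHS [L M T^-2], RHS [L M T^-1] ✗

Expression (B) F = mv is dimensionally incorrect.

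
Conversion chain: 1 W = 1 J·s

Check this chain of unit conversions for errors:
The chain is incorrect (it contains an error).

Incorrect: Watt is J/s, not J·s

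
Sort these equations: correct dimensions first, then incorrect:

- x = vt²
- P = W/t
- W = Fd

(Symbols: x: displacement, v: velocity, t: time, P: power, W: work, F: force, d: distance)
Dimensionally correct: P = W/t, W = Fd
Dimensionally incorrect: x = vt²
Ordered (correct first, then incorrect): P = W/t, W = Fd, x = vt²

- x = vt²: LHS [L], RHS [L T] → incorrect ✗
- P = W/t: LHS [L^2 M T^-3], RHS [L^2 M T^-3] → correct ✓
- W = Fd: LHS [L^2 M T^-2], RHS [L^2 M T^-2] → correct ✓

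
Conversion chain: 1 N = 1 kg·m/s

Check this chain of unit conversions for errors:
The chain is incorrect (it contains an error).

Incorrect: Newton is kg·m/s², not kg·m/s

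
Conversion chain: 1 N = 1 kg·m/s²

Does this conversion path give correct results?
The chain is correct (no errors).

Correct: Newton is defined as kg·m/s²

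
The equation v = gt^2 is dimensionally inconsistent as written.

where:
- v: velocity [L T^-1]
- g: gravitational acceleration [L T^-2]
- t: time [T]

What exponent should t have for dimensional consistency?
The exponent of t should be 1: v = gt

The LHS v has dimensions [L T^-1]; t has dimensions [T].
As written, the RHS gt^2 (exponent 2 on t) has dimensions [L], which does not match.
With exponent 1, the RHS gt has dimensions [L T^-1], matching the LHS.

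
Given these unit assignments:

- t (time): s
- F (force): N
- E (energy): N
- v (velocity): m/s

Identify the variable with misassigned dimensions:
E

The variable E (energy) should have units J, not N.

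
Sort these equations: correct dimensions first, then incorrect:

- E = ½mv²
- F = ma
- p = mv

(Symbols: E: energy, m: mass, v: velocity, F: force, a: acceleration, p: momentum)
Dimensionally correct: E = ½mv², F = ma, p = mv
Dimensionally incorrect: none
Ordered (correct first, then incorrect): E = ½mv², F = ma, p = mv

- E = ½mv²: LHS [L^2 M T^-2], RHS [L^2 M T^-2] → correct ✓
- F = ma: LHS [L M T^-2], RHS [L M T^-2] → correct ✓
- p = mv: LHS [L M T^-1], RHS [L M T^-1] → correct ✓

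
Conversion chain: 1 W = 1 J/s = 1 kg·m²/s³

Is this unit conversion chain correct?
The chain is correct (no errors).

Correct: Watt is Joule per second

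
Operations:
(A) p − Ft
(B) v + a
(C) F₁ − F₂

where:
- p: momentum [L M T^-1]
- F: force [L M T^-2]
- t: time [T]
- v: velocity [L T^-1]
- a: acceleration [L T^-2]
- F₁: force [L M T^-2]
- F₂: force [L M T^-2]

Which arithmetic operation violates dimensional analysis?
(B) v + a

(A) p − Ft: p [L M T^-1] and Ft [L M T^-1] — same dimensions ✓
(B) v + a: v [L T^-1] and a [L T^-2] — different dimensions cannot be added/subtracted ✗
(C) F₁ − F₂: F₁ [L M T^-2] and F₂ [L M T^-2] — same dimensions ✓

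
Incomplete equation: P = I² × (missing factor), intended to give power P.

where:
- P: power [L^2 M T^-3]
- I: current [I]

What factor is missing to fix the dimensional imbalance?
R (resistance), dimensions [I^-2 L^2 M T^-3]

P has dimensions [L^2 M T^-3] and I² has dimensions [I^2].
The missing factor must have dimensions [L^2 M T^-3] / [I^2] = [I^-2 L^2 M T^-3], i.e. resistance (R).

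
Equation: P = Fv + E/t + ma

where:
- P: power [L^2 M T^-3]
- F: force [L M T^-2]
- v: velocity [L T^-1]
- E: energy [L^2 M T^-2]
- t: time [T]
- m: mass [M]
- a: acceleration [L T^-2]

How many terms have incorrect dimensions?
1

LHS P: [L^2 M T^-3]
- Fv: [L^2 M T^-3] ✓
- E/t: [L^2 M T^-3] ✓
- ma: [L M T^-2] ✗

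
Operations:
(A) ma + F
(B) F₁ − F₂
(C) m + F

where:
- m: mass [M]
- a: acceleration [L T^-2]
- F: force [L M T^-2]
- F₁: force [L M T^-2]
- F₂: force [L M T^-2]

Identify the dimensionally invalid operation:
(C) m + F

(A) ma + F: ma [L M T^-2] and F [L M T^-2] — same dimensions ✓
(B) F₁ − F₂: F₁ [L M T^-2] and F₂ [L M T^-2] — same dimensions ✓
(C) m + F: m [M] and F [L M T^-2] — different dimensions cannot be added/subtracted ✗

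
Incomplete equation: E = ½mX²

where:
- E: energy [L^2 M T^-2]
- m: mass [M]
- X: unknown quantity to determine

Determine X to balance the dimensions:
X = v (velocity), dimensions [L T^-1]

E has dimensions [L^2 M T^-2]; the rest of the RHS (½m) has dimensions [M].
So X² must have dimensions [L^2 T^-2], i.e. X has dimensions [L T^-1] — X = v (velocity).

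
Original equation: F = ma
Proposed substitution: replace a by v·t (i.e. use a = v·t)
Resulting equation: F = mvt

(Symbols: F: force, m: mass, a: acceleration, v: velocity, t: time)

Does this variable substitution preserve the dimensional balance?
No

[a] = [L T^-2] and [v·t] = [L]. These differ, so the substitution replaces a quantity by one of different dimensions and the result F = mvt has LHS [L M T^-2] vs RHS [L M] — inconsistent.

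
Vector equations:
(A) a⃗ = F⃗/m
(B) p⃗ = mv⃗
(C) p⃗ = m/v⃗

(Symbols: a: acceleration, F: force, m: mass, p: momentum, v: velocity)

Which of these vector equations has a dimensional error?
(C) p⃗ = m/v⃗

(A) a⃗ = F⃗/m: LHS [L T^-2], RHS [L T^-2] ✓ — force (vector) divided by mass (scalar)
(B) p⃗ = mv⃗: LHS [L M T^-1], RHS [L M T^-1] ✓ — mass (scalar) times velocity (vector)
(C) p⃗ = m/v⃗: LHS [L M T^-1], RHS [L^-1 M T] ✗ — momentum is mass times velocity; should be mv⃗ (and division by a vector is undefined)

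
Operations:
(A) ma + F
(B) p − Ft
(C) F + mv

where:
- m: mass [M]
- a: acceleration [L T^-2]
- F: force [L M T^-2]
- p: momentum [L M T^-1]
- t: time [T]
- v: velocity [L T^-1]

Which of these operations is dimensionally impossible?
(C) F + mv

(A) ma + F: ma [L M T^-2] and F [L M T^-2] — same dimensions ✓
(B) p − Ft: p [L M T^-1] and Ft [L M T^-1] — same dimensions ✓
(C) F + mv: F [L M T^-2] and mv [L M T^-1] — different dimensions cannot be added/subtracted ✗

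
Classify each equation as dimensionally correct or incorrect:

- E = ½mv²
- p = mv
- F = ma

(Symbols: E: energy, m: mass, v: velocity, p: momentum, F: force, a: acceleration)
Dimensionally correct: E = ½mv², p = mv, F = ma
Dimensionally incorrect: none
Ordered (correct first, then incorrect): E = ½mv², p = mv, F = ma

- E = ½mv²: LHS [L^2 M T^-2], RHS [L^2 M T^-2] → correct ✓
- p = mv: LHS [L M T^-1], RHS [L M T^-1] → correct ✓
- F = ma: LHS [L M T^-2], RHS [L M T^-2] → correct ✓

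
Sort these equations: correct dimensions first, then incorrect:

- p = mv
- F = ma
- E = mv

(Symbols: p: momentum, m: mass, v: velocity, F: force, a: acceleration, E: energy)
Dimensionally correct: p = mv, F = ma
Dimensionally incorrect: E = mv
Ordered (correct first, then incorrect): p = mv, F = ma, E = mv

- p = mv: LHS [L M T^-1], RHS [L M T^-1] → correct ✓
- F = ma: LHS [L M T^-2], RHS [L M T^-2] → correct ✓
- E = mv: LHS [L^2 M T^-2], RHS [L M T^-1] → incorrect ✗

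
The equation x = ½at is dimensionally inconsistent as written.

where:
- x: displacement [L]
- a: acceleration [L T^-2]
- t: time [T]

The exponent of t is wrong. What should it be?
The exponent of t should be 2: x = ½at^2

The LHS x has dimensions [L]; t has dimensions [T].
As written, the RHS ½at (exponent 1 on t) has dimensions [L T^-1], which does not match.
With exponent 2, the RHS ½at^2 has dimensions [L], matching the LHS.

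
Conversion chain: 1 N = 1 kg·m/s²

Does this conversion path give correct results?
The chain is correct (no errors).

Correct: Newton is defined as kg·m/s²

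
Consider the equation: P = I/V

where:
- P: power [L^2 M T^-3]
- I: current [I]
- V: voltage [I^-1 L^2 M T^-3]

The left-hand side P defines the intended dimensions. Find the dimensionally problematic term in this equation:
The right-hand side term I/V

P has dimensions [L^2 M T^-3], but I/V has dimensions [I^2 L^-2 M^-1 T^3], so the term I/V is dimensionally wrong for P.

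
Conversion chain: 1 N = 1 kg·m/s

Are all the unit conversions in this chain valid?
The chain is incorrect (it contains an error).

Incorrect: Newton is kg·m/s², not kg·m/s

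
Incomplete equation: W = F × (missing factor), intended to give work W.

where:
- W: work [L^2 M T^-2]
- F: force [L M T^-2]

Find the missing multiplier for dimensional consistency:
d (distance), dimensions [L]

W has dimensions [L^2 M T^-2] and F has dimensions [L M T^-2].
The missing factor must have dimensions [L^2 M T^-2] / [L M T^-2] = [L], i.e. distance (d).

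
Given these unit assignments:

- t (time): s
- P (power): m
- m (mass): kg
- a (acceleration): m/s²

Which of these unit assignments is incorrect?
P

The variable P (power) should have units W, not m.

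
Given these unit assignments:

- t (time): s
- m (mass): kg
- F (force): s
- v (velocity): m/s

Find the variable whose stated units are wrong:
F

The variable F (force) should have units N, not s.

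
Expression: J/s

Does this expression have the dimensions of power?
Yes

The expression J/s has dimensions [L^2 M T^-3], which is exactly power [L^2 M T^-3].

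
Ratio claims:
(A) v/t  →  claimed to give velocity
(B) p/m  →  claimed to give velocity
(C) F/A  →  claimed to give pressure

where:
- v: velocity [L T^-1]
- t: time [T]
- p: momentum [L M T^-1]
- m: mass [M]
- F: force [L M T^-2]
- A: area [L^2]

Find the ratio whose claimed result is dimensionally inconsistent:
(A) v/t does not give velocity

(A) v/t: [L T^-2] ≠ velocity [L T^-1] ✗
(B) p/m: [L T^-1] = velocity [L T^-1] ✓
(C) F/A: [L^-1 M T^-2] = pressure [L^-1 M T^-2] ✓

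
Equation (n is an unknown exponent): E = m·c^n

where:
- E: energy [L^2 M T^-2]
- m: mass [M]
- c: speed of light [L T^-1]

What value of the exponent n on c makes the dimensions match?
n = 2

E has dimensions [L^2 M T^-2]; c has dimensions [L T^-1].
The rest of the RHS has dimensions [M], so c^n must supply [L^2 T^-2].
With n = 2: m·c^2 has dimensions [L^2 M T^-2], matching the LHS ✓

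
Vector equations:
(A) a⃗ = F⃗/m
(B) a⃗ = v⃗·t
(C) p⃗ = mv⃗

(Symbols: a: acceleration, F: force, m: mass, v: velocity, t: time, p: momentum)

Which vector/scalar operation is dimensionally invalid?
(B) a⃗ = v⃗·t

(A) a⃗ = F⃗/m: LHS [L T^-2], RHS [L T^-2] ✓ — force (vector) divided by mass (scalar)
(B) a⃗ = v⃗·t: LHS [L T^-2], RHS [L] ✗ — acceleration is velocity per time; should be v⃗/t
(C) p⃗ = mv⃗: LHS [L M T^-1], RHS [L M T^-1] ✓ — mass (scalar) times velocity (vector)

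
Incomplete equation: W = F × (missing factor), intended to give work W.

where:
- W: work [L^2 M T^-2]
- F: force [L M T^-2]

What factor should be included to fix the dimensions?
d (distance), dimensions [L]

W has dimensions [L^2 M T^-2] and F has dimensions [L M T^-2].
The missing factor must have dimensions [L^2 M T^-2] / [L M T^-2] = [L], i.e. distance (d).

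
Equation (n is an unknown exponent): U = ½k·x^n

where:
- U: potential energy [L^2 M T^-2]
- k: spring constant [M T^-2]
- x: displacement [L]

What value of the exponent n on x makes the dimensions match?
n = 2

U has dimensions [L^2 M T^-2]; x has dimensions [L].
The rest of the RHS has dimensions [M T^-2], so x^n must supply [L^2].
With n = 2: ½k·x^2 has dimensions [L^2 M T^-2], matching the LHS ✓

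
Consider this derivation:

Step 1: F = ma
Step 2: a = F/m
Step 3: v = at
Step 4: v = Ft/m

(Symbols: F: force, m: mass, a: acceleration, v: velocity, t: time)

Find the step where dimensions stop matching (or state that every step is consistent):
No step introduces an error — all steps are dimensionally consistent.

Step 1: F = ma → LHS [L M T^-2], RHS [L M T^-2] ✓
Step 2: a = F/m → LHS [L T^-2], RHS [L T^-2] ✓
Step 3: v = at → LHS [L T^-1], RHS [L T^-1] ✓
Step 4: v = Ft/m → LHS [L T^-1], RHS [L T^-1] ✓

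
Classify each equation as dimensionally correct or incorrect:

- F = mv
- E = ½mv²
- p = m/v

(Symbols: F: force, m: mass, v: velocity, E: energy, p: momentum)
Dimensionally correct: E = ½mv²
Dimensionally incorrect: F = mv, p = m/v
Ordered (correct first, then incorrect): E = ½mv², F = mv, p = m/v

- F = mv: LHS [L M T^-2], RHS [L M T^-1] → incorrect ✗
- E = ½mv²: LHS [L^2 M T^-2], RHS [L^2 M T^-2] → correct ✓
- p = m/v: LHS [L M T^-1], RHS [L^-1 M T] → incorrect ✗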